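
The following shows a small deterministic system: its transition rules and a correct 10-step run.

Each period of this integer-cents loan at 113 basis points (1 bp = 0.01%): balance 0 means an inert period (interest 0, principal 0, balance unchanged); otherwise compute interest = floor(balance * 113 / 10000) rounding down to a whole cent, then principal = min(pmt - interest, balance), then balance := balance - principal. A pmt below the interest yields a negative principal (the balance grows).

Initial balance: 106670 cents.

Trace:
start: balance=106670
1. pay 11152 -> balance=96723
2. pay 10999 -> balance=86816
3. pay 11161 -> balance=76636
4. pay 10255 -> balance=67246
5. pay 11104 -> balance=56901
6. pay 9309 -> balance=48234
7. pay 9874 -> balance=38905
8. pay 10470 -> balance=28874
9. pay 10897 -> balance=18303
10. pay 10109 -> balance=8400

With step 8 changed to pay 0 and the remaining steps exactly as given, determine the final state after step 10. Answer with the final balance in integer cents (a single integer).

19108

(re-executing from step 8 with the substitution; state before step 8: balance=38905)
8. pay 0 -> balance=39344
9. pay 10897 -> balance=28891
10. pay 10109 -> balance=19108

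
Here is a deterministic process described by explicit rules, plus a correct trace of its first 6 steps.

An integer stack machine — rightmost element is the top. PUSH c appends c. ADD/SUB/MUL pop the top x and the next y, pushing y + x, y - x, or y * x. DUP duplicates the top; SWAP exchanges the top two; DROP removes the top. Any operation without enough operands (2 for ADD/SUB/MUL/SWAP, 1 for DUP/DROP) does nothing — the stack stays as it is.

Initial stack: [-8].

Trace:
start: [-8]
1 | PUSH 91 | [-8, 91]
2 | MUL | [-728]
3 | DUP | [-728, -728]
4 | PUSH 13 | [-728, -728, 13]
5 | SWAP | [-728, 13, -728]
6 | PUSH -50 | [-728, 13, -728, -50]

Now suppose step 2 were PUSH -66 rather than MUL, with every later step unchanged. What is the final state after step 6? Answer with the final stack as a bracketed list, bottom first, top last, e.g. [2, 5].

(re-executing from step 2 with the substitution; state before step 2: [-8, 91])
2 | PUSH -66 | [-8, 91, -66]
3 | DUP | [-8, 91, -66, -66]
4 | PUSH 13 | [-8, 91, -66, -66, 13]
5 | SWAP | [-8, 91, -66, 13, -66]
6 | PUSH -50 | [-8, 91, -66, 13, -66, -50]

[-8, 91, -66, 13, -66, -50]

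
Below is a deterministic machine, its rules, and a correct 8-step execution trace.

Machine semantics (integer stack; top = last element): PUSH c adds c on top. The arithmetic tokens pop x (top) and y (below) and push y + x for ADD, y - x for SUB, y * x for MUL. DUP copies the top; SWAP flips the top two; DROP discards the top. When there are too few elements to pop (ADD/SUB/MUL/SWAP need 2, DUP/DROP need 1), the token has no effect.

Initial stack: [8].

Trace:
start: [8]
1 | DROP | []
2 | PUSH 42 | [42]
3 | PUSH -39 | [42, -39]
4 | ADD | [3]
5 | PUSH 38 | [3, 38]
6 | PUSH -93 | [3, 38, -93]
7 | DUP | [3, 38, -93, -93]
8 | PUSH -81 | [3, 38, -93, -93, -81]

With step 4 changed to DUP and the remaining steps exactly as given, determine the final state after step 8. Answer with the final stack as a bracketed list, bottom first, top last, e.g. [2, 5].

(re-executing from step 4 with the substitution; state before step 4: [42, -39])
4 | DUP | [42, -39, -39]
5 | PUSH 38 | [42, -39, -39, 38]
6 | PUSH -93 | [42, -39, -39, 38, -93]
7 | DUP | [42, -39, -39, 38, -93, -93]
8 | PUSH -81 | [42, -39, -39, 38, -93, -93, -81]

[42, -39, -39, 38, -93, -93, -81]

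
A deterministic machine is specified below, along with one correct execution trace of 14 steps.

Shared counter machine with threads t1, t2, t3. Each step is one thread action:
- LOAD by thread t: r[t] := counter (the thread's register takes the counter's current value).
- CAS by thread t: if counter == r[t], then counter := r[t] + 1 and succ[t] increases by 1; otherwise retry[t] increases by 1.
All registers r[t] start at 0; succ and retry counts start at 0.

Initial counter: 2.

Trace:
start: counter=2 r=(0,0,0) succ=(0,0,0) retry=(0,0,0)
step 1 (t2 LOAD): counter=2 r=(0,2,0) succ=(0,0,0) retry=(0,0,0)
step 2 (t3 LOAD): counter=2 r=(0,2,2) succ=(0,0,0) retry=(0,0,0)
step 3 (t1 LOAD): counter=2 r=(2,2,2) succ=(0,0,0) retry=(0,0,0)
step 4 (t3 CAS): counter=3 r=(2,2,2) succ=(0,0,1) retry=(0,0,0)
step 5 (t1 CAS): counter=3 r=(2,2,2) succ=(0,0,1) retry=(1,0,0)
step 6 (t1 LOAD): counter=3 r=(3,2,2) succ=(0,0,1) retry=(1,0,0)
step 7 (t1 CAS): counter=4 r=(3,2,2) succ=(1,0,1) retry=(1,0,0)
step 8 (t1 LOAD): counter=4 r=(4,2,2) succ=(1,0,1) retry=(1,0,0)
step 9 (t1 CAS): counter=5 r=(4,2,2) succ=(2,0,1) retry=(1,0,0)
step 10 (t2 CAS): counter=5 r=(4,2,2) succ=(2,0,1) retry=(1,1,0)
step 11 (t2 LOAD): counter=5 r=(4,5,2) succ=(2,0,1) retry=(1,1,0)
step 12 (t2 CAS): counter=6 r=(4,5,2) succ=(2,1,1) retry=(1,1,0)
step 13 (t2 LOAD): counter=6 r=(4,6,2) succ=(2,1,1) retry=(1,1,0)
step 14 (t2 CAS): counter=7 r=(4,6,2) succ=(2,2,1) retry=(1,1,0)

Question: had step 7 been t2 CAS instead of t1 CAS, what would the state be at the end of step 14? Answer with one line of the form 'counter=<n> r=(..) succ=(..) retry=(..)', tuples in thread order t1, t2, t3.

counter=6 r=(3,5,2) succ=(1,2,1) retry=(1,2,0)

(re-executing from step 7 with the substitution; state before step 7: counter=3 r=(3,2,2) succ=(0,0,1) retry=(1,0,0))
step 7 (t2 CAS): counter=3 r=(3,2,2) succ=(0,0,1) retry=(1,1,0)
step 8 (t1 LOAD): counter=3 r=(3,2,2) succ=(0,0,1) retry=(1,1,0)
step 9 (t1 CAS): counter=4 r=(3,2,2) succ=(1,0,1) retry=(1,1,0)
step 10 (t2 CAS): counter=4 r=(3,2,2) succ=(1,0,1) retry=(1,2,0)
step 11 (t2 LOAD): counter=4 r=(3,4,2) succ=(1,0,1) retry=(1,2,0)
step 12 (t2 CAS): counter=5 r=(3,4,2) succ=(1,1,1) retry=(1,2,0)
step 13 (t2 LOAD): counter=5 r=(3,5,2) succ=(1,1,1) retry=(1,2,0)
step 14 (t2 CAS): counter=6 r=(3,5,2) succ=(1,2,1) retry=(1,2,0)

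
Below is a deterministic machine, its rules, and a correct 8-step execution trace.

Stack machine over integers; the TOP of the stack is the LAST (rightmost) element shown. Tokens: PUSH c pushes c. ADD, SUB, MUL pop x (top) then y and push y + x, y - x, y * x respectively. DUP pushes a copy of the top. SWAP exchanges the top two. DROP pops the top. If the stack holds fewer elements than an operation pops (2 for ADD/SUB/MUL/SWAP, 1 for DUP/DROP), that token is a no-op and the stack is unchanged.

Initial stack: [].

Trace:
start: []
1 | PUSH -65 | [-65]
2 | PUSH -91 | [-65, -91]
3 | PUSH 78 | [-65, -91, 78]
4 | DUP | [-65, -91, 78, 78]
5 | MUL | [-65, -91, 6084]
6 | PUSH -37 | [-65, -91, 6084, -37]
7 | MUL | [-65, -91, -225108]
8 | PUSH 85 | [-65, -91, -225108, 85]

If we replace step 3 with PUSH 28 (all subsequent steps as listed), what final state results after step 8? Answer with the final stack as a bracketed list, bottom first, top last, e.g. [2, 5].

(re-executing from step 3 with the substitution; state before step 3: [-65, -91])
3 | PUSH 28 | [-65, -91, 28]
4 | DUP | [-65, -91, 28, 28]
5 | MUL | [-65, -91, 784]
6 | PUSH -37 | [-65, -91, 784, -37]
7 | MUL | [-65, -91, -29008]
8 | PUSH 85 | [-65, -91, -29008, 85]

[-65, -91, -29008, 85]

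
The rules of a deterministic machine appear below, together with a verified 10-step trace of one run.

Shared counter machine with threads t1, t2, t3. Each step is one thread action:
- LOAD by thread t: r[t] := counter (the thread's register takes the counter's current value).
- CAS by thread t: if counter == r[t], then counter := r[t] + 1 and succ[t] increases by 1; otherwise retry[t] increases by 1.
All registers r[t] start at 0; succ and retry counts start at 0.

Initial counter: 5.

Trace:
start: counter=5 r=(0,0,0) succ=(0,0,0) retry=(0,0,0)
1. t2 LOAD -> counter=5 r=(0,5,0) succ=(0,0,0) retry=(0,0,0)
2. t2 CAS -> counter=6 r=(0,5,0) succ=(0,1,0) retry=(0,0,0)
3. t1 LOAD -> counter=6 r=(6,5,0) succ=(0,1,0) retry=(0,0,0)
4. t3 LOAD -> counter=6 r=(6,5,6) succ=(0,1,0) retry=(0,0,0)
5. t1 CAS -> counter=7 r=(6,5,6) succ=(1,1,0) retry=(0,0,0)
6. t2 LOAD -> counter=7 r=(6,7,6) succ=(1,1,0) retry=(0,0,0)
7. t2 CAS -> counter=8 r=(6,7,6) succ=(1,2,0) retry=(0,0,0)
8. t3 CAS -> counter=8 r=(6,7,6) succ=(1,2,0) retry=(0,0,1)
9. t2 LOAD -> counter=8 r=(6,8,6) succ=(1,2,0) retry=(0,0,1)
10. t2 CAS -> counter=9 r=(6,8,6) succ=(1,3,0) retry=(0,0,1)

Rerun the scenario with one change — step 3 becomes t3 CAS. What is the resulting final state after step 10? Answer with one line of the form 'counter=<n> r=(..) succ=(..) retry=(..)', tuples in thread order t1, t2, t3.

(re-executing from step 3 with the substitution; state before step 3: counter=6 r=(0,5,0) succ=(0,1,0) retry=(0,0,0))
3. t3 CAS -> counter=6 r=(0,5,0) succ=(0,1,0) retry=(0,0,1)
4. t3 LOAD -> counter=6 r=(0,5,6) succ=(0,1,0) retry=(0,0,1)
5. t1 CAS -> counter=6 r=(0,5,6) succ=(0,1,0) retry=(1,0,1)
6. t2 LOAD -> counter=6 r=(0,6,6) succ=(0,1,0) retry=(1,0,1)
7. t2 CAS -> counter=7 r=(0,6,6) succ=(0,2,0) retry=(1,0,1)
8. t3 CAS -> counter=7 r=(0,6,6) succ=(0,2,0) retry=(1,0,2)
9. t2 LOAD -> counter=7 r=(0,7,6) succ=(0,2,0) retry=(1,0,2)
10. t2 CAS -> counter=8 r=(0,7,6) succ=(0,3,0) retry=(1,0,2)

counter=8 r=(0,7,6) succ=(0,3,0) retry=(1,0,2)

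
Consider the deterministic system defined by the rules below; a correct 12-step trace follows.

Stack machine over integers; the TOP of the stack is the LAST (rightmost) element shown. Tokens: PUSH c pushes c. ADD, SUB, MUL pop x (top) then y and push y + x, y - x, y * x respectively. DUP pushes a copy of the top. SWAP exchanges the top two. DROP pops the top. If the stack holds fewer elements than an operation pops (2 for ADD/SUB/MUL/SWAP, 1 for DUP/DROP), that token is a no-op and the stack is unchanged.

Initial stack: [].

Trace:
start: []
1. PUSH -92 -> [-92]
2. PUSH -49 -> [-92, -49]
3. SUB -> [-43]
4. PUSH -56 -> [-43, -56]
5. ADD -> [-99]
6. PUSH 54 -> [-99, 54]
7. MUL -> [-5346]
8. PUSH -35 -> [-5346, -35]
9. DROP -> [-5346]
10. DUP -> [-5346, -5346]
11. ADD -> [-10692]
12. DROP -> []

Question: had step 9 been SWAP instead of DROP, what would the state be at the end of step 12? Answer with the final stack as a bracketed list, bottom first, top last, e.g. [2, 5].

(re-executing from step 9 with the substitution; state before step 9: [-5346, -35])
9. SWAP -> [-35, -5346]
10. DUP -> [-35, -5346, -5346]
11. ADD -> [-35, -10692]
12. DROP -> [-35]

[-35]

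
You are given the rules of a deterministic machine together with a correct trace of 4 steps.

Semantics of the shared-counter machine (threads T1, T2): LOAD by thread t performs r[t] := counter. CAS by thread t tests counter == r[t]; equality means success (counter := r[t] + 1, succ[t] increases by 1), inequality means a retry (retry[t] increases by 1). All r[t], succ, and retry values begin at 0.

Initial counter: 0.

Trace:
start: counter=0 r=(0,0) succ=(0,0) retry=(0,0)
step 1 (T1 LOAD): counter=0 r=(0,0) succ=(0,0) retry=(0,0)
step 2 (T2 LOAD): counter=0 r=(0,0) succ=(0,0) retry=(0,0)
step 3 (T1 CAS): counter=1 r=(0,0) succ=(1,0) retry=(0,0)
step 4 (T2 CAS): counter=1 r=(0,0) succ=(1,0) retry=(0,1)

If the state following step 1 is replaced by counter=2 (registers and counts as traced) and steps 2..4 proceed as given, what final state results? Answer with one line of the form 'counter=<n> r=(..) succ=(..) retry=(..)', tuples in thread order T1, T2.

counter=3 r=(0,2) succ=(0,1) retry=(1,0)

state after step 1 := counter=2 r=(0,0) succ=(0,0) retry=(0,0)
step 2 (T2 LOAD): counter=2 r=(0,2) succ=(0,0) retry=(0,0)
step 3 (T1 CAS): counter=2 r=(0,2) succ=(0,0) retry=(1,0)
step 4 (T2 CAS): counter=3 r=(0,2) succ=(0,1) retry=(1,0)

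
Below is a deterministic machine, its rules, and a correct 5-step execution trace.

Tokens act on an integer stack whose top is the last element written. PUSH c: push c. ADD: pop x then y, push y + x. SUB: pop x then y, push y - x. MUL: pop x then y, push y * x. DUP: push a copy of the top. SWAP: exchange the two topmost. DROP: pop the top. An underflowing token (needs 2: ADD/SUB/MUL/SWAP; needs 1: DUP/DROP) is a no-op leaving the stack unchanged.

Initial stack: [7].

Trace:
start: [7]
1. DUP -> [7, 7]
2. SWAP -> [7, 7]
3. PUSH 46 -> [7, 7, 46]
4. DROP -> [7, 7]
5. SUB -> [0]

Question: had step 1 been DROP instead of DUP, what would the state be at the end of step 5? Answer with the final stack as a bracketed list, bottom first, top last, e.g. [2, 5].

(re-executing from step 1 with the substitution; state before step 1: [7])
1. DROP -> []
2. SWAP -> []
3. PUSH 46 -> [46]
4. DROP -> []
5. SUB -> []

[]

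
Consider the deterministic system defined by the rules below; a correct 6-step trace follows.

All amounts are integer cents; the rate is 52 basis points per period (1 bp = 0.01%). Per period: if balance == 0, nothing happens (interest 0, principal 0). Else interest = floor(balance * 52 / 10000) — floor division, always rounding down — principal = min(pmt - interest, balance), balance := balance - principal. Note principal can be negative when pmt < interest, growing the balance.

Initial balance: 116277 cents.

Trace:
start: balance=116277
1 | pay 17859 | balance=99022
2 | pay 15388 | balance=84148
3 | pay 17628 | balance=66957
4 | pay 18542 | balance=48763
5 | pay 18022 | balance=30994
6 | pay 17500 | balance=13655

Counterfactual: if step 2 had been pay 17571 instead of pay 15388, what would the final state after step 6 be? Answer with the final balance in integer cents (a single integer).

(re-executing from step 2 with the substitution; state before step 2: balance=99022)
2 | pay 17571 | balance=81965
3 | pay 17628 | balance=64763
4 | pay 18542 | balance=46557
5 | pay 18022 | balance=28777
6 | pay 17500 | balance=11426

11426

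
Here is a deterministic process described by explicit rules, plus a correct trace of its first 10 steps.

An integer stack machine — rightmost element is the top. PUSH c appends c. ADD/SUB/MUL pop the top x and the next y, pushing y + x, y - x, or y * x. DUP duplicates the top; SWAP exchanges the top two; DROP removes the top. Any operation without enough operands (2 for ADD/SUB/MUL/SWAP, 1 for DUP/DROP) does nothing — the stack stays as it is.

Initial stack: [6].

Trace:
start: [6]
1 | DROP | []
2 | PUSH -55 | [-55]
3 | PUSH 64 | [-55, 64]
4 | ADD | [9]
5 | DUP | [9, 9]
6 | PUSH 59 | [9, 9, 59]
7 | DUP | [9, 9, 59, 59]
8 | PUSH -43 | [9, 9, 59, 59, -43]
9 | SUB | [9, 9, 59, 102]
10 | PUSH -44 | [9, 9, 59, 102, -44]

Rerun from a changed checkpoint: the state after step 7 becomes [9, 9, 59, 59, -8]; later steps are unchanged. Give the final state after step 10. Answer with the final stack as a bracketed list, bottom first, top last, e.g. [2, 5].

[9, 9, 59, 59, 35, -44]

state after step 7 := [9, 9, 59, 59, -8]
8 | PUSH -43 | [9, 9, 59, 59, -8, -43]
9 | SUB | [9, 9, 59, 59, 35]
10 | PUSH -44 | [9, 9, 59, 59, 35, -44]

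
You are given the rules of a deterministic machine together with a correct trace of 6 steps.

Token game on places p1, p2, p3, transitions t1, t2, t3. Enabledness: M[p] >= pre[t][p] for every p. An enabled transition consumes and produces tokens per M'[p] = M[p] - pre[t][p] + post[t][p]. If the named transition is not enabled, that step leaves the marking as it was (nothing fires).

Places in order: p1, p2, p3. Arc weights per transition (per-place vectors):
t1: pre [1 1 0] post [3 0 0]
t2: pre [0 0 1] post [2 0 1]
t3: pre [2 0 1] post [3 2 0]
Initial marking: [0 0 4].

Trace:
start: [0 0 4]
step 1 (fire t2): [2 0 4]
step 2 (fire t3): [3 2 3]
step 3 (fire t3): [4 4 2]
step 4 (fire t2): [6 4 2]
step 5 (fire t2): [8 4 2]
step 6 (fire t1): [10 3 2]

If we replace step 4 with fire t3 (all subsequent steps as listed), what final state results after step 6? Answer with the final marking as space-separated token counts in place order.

(re-executing from step 4 with the substitution; state before step 4: [4 4 2])
step 4 (fire t3): [5 6 1]
step 5 (fire t2): [7 6 1]
step 6 (fire t1): [9 5 1]

9 5 1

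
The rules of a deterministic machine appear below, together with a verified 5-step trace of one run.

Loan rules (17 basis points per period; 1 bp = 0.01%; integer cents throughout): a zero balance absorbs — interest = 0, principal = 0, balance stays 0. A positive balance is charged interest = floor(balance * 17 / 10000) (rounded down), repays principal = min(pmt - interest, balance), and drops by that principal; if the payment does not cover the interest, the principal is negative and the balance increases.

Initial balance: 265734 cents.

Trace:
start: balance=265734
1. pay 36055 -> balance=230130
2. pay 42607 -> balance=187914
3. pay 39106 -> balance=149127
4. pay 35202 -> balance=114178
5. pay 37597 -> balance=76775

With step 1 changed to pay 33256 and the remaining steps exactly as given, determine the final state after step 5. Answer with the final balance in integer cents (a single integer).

79592

(re-executing from step 1 with the substitution; state before step 1: balance=265734)
1. pay 33256 -> balance=232929
2. pay 42607 -> balance=190717
3. pay 39106 -> balance=151935
4. pay 35202 -> balance=116991
5. pay 37597 -> balance=79592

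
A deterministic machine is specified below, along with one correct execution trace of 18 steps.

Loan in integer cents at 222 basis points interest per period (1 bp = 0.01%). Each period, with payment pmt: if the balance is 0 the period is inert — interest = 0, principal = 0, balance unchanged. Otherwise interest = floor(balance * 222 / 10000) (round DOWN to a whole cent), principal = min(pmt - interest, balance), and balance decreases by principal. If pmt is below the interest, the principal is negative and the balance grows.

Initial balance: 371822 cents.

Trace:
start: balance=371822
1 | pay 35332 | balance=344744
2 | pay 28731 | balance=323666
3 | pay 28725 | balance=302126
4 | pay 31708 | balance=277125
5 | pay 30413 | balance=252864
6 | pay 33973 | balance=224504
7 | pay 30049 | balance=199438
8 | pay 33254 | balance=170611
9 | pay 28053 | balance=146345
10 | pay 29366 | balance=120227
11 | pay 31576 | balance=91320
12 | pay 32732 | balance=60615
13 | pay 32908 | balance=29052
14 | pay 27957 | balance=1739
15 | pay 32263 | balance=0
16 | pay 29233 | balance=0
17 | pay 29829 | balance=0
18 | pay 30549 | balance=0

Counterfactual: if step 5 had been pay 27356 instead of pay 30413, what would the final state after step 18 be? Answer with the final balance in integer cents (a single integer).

(re-executing from step 5 with the substitution; state before step 5: balance=277125)
5 | pay 27356 | balance=255921
6 | pay 33973 | balance=227629
7 | pay 30049 | balance=202633
8 | pay 33254 | balance=173877
9 | pay 28053 | balance=149684
10 | pay 29366 | balance=123640
11 | pay 31576 | balance=94808
12 | pay 32732 | balance=64180
13 | pay 32908 | balance=32696
14 | pay 27957 | balance=5464
15 | pay 32263 | balance=0
16 | pay 29233 | balance=0
17 | pay 29829 | balance=0
18 | pay 30549 | balance=0

0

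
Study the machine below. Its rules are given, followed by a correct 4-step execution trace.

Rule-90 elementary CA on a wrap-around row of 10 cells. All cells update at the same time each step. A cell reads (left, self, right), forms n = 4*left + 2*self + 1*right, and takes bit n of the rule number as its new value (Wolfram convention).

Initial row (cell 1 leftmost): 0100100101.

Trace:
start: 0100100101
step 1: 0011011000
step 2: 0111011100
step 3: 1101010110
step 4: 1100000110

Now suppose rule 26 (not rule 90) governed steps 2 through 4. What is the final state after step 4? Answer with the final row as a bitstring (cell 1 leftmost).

(re-executing steps 2..4 under rule 26; state before step 2: 0011011000)
step 2: 0110010100
step 3: 1101100010
step 4: 1001010100

1001010100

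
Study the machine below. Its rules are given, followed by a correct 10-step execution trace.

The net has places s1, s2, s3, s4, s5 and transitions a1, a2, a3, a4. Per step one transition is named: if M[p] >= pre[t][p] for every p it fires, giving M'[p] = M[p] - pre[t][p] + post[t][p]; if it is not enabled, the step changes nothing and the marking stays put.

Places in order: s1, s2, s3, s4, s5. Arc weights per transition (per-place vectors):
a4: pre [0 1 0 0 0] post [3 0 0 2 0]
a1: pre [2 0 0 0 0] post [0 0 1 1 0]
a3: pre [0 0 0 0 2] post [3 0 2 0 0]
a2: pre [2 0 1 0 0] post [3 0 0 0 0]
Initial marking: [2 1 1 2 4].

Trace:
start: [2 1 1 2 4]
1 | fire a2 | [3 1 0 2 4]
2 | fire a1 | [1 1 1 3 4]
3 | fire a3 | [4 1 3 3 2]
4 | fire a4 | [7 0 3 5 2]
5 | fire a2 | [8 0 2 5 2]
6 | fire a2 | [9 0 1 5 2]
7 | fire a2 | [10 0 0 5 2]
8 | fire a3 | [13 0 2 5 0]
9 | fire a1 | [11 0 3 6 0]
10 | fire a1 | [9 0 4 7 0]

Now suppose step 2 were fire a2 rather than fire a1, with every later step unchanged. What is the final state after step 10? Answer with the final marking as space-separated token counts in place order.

(re-executing from step 2 with the substitution; state before step 2: [3 1 0 2 4])
2 | fire a2 | [3 1 0 2 4]
3 | fire a3 | [6 1 2 2 2]
4 | fire a4 | [9 0 2 4 2]
5 | fire a2 | [10 0 1 4 2]
6 | fire a2 | [11 0 0 4 2]
7 | fire a2 | [11 0 0 4 2]
8 | fire a3 | [14 0 2 4 0]
9 | fire a1 | [12 0 3 5 0]
10 | fire a1 | [10 0 4 6 0]

10 0 4 6 0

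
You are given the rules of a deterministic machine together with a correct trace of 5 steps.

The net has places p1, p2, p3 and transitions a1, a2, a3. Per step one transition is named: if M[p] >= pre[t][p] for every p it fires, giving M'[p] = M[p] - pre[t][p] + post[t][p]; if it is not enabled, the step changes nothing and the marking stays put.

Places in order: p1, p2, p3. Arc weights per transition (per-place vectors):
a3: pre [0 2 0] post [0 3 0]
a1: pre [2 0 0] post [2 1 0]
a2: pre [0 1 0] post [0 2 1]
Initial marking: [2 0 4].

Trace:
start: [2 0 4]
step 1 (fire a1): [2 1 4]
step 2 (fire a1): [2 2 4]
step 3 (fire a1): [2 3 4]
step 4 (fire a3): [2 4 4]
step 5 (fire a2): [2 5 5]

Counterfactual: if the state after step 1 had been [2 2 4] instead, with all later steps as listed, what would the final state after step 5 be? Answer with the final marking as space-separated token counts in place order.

state after step 1 := [2 2 4]
step 2 (fire a1): [2 3 4]
step 3 (fire a1): [2 4 4]
step 4 (fire a3): [2 5 4]
step 5 (fire a2): [2 6 5]

2 6 5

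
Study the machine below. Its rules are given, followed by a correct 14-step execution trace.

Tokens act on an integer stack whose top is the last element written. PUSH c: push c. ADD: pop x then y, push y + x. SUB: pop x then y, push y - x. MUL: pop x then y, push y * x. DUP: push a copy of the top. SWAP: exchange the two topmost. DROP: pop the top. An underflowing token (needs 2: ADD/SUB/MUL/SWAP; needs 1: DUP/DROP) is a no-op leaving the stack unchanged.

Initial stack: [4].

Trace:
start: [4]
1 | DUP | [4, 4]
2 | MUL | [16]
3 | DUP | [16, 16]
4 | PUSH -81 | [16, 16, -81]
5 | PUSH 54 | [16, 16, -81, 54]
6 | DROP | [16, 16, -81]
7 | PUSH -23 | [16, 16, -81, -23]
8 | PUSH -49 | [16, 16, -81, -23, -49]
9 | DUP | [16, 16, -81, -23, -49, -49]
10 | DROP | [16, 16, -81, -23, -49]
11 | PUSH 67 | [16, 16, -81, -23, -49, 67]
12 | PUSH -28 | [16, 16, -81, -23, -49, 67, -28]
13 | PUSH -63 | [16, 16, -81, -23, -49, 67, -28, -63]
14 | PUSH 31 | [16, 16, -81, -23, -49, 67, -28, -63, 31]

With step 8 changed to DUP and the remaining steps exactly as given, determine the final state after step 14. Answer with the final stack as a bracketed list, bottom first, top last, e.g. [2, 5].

[16, 16, -81, -23, -23, 67, -28, -63, 31]

(re-executing from step 8 with the substitution; state before step 8: [16, 16, -81, -23])
8 | DUP | [16, 16, -81, -23, -23]
9 | DUP | [16, 16, -81, -23, -23, -23]
10 | DROP | [16, 16, -81, -23, -23]
11 | PUSH 67 | [16, 16, -81, -23, -23, 67]
12 | PUSH -28 | [16, 16, -81, -23, -23, 67, -28]
13 | PUSH -63 | [16, 16, -81, -23, -23, 67, -28, -63]
14 | PUSH 31 | [16, 16, -81, -23, -23, 67, -28, -63, 31]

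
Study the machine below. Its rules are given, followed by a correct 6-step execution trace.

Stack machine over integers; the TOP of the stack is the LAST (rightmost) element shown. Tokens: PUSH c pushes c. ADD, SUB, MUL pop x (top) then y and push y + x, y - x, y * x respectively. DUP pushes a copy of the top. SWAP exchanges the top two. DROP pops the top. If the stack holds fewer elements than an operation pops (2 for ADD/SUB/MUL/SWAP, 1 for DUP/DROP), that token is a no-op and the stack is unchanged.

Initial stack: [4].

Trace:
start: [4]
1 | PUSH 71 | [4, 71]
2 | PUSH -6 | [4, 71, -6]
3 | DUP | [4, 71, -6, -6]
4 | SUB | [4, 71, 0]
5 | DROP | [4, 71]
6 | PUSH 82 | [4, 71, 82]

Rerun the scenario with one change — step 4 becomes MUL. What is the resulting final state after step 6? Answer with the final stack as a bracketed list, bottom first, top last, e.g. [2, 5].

(re-executing from step 4 with the substitution; state before step 4: [4, 71, -6, -6])
4 | MUL | [4, 71, 36]
5 | DROP | [4, 71]
6 | PUSH 82 | [4, 71, 82]

[4, 71, 82]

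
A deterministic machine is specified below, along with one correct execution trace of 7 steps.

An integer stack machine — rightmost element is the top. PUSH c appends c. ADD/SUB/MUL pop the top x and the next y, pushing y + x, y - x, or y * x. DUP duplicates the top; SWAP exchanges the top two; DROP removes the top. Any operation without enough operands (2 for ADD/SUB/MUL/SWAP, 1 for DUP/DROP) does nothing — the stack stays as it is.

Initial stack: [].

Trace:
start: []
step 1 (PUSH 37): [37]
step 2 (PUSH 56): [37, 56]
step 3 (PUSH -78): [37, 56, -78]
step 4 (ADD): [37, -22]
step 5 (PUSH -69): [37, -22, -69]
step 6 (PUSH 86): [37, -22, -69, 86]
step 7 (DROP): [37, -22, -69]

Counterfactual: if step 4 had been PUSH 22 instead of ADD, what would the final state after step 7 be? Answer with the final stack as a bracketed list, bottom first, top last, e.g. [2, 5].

[37, 56, -78, 22, -69]

(re-executing from step 4 with the substitution; state before step 4: [37, 56, -78])
step 4 (PUSH 22): [37, 56, -78, 22]
step 5 (PUSH -69): [37, 56, -78, 22, -69]
step 6 (PUSH 86): [37, 56, -78, 22, -69, 86]
step 7 (DROP): [37, 56, -78, 22, -69]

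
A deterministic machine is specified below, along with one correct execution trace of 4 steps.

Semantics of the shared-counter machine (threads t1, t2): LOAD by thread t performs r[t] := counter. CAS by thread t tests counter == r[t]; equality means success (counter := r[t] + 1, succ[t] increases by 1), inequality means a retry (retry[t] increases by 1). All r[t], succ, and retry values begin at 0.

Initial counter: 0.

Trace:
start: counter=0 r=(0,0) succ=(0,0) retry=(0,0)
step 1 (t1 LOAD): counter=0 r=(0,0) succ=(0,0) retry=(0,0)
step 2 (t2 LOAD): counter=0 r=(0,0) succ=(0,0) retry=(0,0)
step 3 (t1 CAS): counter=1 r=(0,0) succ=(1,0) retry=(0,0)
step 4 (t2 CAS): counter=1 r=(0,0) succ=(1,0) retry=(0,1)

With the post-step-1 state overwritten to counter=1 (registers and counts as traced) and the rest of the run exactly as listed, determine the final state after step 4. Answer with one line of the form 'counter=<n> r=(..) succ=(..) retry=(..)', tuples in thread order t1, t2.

state after step 1 := counter=1 r=(0,0) succ=(0,0) retry=(0,0)
step 2 (t2 LOAD): counter=1 r=(0,1) succ=(0,0) retry=(0,0)
step 3 (t1 CAS): counter=1 r=(0,1) succ=(0,0) retry=(1,0)
step 4 (t2 CAS): counter=2 r=(0,1) succ=(0,1) retry=(1,0)

counter=2 r=(0,1) succ=(0,1) retry=(1,0)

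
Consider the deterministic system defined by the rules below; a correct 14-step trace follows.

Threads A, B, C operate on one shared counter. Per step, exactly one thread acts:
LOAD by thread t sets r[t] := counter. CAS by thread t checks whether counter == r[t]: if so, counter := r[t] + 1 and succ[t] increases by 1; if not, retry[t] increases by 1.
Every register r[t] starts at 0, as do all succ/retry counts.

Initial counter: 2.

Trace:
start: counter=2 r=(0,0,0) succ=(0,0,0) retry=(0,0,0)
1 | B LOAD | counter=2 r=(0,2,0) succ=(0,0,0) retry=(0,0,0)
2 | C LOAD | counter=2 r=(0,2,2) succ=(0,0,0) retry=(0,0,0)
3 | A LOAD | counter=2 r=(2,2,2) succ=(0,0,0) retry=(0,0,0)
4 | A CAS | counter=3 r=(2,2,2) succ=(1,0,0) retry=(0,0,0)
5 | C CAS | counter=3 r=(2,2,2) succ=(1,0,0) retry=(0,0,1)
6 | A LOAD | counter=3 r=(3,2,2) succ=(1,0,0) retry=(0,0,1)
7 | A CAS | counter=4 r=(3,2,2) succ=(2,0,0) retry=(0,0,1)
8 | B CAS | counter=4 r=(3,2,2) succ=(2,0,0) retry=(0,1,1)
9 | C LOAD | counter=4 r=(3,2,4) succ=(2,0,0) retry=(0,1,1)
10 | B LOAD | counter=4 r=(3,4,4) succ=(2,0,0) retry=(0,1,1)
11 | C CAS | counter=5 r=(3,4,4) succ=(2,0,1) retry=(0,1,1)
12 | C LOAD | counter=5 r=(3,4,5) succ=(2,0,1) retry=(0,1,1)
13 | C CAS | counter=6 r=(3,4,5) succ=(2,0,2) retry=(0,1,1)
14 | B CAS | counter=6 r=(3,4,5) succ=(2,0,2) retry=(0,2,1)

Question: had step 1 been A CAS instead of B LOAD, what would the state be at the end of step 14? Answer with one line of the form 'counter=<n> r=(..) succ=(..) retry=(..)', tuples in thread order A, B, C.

counter=6 r=(3,4,5) succ=(2,0,2) retry=(1,2,1)

(re-executing from step 1 with the substitution; state before step 1: counter=2 r=(0,0,0) succ=(0,0,0) retry=(0,0,0))
1 | A CAS | counter=2 r=(0,0,0) succ=(0,0,0) retry=(1,0,0)
2 | C LOAD | counter=2 r=(0,0,2) succ=(0,0,0) retry=(1,0,0)
3 | A LOAD | counter=2 r=(2,0,2) succ=(0,0,0) retry=(1,0,0)
4 | A CAS | counter=3 r=(2,0,2) succ=(1,0,0) retry=(1,0,0)
5 | C CAS | counter=3 r=(2,0,2) succ=(1,0,0) retry=(1,0,1)
6 | A LOAD | counter=3 r=(3,0,2) succ=(1,0,0) retry=(1,0,1)
7 | A CAS | counter=4 r=(3,0,2) succ=(2,0,0) retry=(1,0,1)
8 | B CAS | counter=4 r=(3,0,2) succ=(2,0,0) retry=(1,1,1)
9 | C LOAD | counter=4 r=(3,0,4) succ=(2,0,0) retry=(1,1,1)
10 | B LOAD | counter=4 r=(3,4,4) succ=(2,0,0) retry=(1,1,1)
11 | C CAS | counter=5 r=(3,4,4) succ=(2,0,1) retry=(1,1,1)
12 | C LOAD | counter=5 r=(3,4,5) succ=(2,0,1) retry=(1,1,1)
13 | C CAS | counter=6 r=(3,4,5) succ=(2,0,2) retry=(1,1,1)
14 | B CAS | counter=6 r=(3,4,5) succ=(2,0,2) retry=(1,2,1)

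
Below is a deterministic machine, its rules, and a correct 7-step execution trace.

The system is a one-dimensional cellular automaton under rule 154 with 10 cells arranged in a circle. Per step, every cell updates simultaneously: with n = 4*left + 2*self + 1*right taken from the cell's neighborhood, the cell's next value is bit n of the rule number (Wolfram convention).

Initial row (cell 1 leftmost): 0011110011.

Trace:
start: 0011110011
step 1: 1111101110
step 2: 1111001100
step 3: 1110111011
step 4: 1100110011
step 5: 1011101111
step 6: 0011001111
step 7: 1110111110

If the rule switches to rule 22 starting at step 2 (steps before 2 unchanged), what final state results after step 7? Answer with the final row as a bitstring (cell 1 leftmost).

0000000000

(re-executing steps 2..7 under rule 22; state before step 2: 1111101110)
step 2: 0000000000
step 3: 0000000000
step 4: 0000000000
step 5: 0000000000
step 6: 0000000000
step 7: 0000000000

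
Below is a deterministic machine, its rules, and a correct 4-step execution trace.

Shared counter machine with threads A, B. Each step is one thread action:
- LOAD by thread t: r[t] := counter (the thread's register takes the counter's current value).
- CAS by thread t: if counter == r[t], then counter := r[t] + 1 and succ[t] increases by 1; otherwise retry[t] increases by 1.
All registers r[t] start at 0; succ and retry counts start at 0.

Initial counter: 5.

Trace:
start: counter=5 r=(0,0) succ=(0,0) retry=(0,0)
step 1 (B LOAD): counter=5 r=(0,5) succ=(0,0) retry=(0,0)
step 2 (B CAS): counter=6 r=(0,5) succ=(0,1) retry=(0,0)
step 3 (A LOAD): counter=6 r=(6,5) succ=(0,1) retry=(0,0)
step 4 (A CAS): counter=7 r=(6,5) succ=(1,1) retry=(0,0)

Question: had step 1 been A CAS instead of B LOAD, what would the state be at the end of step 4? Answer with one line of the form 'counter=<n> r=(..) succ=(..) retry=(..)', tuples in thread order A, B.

(re-executing from step 1 with the substitution; state before step 1: counter=5 r=(0,0) succ=(0,0) retry=(0,0))
step 1 (A CAS): counter=5 r=(0,0) succ=(0,0) retry=(1,0)
step 2 (B CAS): counter=5 r=(0,0) succ=(0,0) retry=(1,1)
step 3 (A LOAD): counter=5 r=(5,0) succ=(0,0) retry=(1,1)
step 4 (A CAS): counter=6 r=(5,0) succ=(1,0) retry=(1,1)

counter=6 r=(5,0) succ=(1,0) retry=(1,1)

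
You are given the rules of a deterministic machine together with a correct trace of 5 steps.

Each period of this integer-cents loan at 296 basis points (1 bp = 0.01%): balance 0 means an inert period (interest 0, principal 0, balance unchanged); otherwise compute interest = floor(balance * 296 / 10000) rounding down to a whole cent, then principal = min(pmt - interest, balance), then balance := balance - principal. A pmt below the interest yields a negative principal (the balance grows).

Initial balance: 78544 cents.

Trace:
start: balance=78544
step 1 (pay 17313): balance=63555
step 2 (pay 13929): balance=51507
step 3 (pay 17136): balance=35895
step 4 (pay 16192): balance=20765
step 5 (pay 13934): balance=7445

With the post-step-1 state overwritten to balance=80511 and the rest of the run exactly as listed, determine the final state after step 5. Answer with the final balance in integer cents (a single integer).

state after step 1 := balance=80511
step 2 (pay 13929): balance=68965
step 3 (pay 17136): balance=53870
step 4 (pay 16192): balance=39272
step 5 (pay 13934): balance=26500

26500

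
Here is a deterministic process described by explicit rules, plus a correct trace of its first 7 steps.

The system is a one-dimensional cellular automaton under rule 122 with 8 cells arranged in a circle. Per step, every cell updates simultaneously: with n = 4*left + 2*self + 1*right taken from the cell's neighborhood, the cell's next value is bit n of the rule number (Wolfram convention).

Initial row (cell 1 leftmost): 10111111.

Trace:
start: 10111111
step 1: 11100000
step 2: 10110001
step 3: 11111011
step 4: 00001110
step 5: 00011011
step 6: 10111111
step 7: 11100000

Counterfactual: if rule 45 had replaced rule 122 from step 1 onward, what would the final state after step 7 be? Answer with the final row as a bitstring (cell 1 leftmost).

(re-executing steps 1..7 under rule 45; state before step 1: 10111111)
step 1: 01100000
step 2: 01001111
step 3: 11001000
step 4: 10001010
step 5: 10101111
step 6: 01111000
step 7: 01000011

01000011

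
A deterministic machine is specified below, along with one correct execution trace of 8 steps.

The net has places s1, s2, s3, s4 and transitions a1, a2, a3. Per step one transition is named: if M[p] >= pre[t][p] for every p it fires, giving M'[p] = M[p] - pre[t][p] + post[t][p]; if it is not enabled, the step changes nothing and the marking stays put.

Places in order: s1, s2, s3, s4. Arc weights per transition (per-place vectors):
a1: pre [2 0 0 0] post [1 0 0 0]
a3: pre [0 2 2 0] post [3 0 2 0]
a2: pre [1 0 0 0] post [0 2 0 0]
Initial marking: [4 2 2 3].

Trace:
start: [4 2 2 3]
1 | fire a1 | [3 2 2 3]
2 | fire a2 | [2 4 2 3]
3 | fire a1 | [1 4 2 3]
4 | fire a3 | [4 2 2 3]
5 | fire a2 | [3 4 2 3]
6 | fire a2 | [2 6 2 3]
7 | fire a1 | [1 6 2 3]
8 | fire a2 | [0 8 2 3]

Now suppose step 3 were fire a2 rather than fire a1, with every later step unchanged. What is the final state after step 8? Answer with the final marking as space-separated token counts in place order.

0 10 2 3

(re-executing from step 3 with the substitution; state before step 3: [2 4 2 3])
3 | fire a2 | [1 6 2 3]
4 | fire a3 | [4 4 2 3]
5 | fire a2 | [3 6 2 3]
6 | fire a2 | [2 8 2 3]
7 | fire a1 | [1 8 2 3]
8 | fire a2 | [0 10 2 3]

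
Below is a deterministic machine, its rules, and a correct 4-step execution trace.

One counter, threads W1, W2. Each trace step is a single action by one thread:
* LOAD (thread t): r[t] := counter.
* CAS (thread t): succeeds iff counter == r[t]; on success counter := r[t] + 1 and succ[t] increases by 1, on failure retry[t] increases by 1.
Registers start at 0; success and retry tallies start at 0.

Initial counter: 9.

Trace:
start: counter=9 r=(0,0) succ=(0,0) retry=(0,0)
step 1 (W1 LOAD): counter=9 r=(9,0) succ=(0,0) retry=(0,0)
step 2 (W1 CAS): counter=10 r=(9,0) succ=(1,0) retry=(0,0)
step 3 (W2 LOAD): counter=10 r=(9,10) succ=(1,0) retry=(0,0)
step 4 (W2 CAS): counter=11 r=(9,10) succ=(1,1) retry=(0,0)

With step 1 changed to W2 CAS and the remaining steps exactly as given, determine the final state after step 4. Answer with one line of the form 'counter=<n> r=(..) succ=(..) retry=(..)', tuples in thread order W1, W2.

(re-executing from step 1 with the substitution; state before step 1: counter=9 r=(0,0) succ=(0,0) retry=(0,0))
step 1 (W2 CAS): counter=9 r=(0,0) succ=(0,0) retry=(0,1)
step 2 (W1 CAS): counter=9 r=(0,0) succ=(0,0) retry=(1,1)
step 3 (W2 LOAD): counter=9 r=(0,9) succ=(0,0) retry=(1,1)
step 4 (W2 CAS): counter=10 r=(0,9) succ=(0,1) retry=(1,1)

counter=10 r=(0,9) succ=(0,1) retry=(1,1)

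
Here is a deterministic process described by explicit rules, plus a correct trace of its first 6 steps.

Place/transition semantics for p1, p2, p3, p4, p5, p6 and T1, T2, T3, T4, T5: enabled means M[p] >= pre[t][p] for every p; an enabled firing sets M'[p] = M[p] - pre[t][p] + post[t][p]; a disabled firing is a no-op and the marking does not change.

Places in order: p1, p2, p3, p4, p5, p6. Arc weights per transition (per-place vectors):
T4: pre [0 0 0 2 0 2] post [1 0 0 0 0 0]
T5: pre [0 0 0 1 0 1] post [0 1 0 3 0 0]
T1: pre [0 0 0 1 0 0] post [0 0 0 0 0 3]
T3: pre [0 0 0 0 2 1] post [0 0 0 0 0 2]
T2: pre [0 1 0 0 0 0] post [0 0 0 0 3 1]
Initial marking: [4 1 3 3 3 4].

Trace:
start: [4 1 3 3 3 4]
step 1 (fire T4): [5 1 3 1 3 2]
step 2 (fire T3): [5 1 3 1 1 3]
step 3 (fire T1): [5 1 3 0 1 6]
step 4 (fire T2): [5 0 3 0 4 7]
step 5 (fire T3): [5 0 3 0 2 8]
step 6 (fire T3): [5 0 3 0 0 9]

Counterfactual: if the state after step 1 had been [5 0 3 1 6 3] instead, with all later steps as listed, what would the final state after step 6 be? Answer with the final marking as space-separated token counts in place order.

state after step 1 := [5 0 3 1 6 3]
step 2 (fire T3): [5 0 3 1 4 4]
step 3 (fire T1): [5 0 3 0 4 7]
step 4 (fire T2): [5 0 3 0 4 7]
step 5 (fire T3): [5 0 3 0 2 8]
step 6 (fire T3): [5 0 3 0 0 9]

5 0 3 0 0 9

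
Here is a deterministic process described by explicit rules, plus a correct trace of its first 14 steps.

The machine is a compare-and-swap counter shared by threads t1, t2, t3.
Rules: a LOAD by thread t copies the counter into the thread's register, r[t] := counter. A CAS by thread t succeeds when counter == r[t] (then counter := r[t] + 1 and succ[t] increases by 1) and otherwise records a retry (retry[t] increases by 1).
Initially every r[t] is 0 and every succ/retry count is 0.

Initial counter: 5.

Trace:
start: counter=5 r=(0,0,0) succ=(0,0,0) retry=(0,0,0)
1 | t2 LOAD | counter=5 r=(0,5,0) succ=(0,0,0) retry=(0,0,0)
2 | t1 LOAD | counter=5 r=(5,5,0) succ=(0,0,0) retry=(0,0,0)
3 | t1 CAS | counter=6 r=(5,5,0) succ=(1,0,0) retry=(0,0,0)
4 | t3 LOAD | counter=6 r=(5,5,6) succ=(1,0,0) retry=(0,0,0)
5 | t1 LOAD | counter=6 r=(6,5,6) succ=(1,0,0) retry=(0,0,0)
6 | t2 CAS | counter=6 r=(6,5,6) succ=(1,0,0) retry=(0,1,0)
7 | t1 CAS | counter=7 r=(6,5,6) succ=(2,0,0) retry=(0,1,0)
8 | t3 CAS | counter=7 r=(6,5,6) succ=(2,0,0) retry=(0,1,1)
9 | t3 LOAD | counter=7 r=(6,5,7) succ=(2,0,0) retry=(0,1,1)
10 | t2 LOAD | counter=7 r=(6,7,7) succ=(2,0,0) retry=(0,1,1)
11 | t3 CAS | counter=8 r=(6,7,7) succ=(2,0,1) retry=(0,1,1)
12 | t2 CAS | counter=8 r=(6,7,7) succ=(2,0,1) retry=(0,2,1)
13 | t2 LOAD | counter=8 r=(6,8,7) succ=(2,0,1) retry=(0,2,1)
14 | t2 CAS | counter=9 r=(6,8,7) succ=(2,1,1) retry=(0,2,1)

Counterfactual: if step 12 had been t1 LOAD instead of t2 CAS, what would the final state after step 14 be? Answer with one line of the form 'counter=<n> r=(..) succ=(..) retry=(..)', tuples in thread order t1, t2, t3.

counter=9 r=(8,8,7) succ=(2,1,1) retry=(0,1,1)

(re-executing from step 12 with the substitution; state before step 12: counter=8 r=(6,7,7) succ=(2,0,1) retry=(0,1,1))
12 | t1 LOAD | counter=8 r=(8,7,7) succ=(2,0,1) retry=(0,1,1)
13 | t2 LOAD | counter=8 r=(8,8,7) succ=(2,0,1) retry=(0,1,1)
14 | t2 CAS | counter=9 r=(8,8,7) succ=(2,1,1) retry=(0,1,1)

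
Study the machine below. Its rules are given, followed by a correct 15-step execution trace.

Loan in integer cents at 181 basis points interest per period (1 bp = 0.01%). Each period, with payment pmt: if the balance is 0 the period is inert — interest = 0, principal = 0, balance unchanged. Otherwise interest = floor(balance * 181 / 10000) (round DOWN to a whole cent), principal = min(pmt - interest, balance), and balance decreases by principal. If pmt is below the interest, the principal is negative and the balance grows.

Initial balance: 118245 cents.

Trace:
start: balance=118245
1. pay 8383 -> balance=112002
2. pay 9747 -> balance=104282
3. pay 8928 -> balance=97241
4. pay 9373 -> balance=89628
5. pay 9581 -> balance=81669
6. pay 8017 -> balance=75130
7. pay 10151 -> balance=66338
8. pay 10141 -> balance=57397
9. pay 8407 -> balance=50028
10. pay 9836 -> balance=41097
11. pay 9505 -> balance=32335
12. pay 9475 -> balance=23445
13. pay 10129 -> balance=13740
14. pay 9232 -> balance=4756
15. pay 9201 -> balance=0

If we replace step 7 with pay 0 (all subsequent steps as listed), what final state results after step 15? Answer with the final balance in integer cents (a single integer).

7358

(re-executing from step 7 with the substitution; state before step 7: balance=75130)
7. pay 0 -> balance=76489
8. pay 10141 -> balance=67732
9. pay 8407 -> balance=60550
10. pay 9836 -> balance=51809
11. pay 9505 -> balance=43241
12. pay 9475 -> balance=34548
13. pay 10129 -> balance=25044
14. pay 9232 -> balance=16265
15. pay 9201 -> balance=7358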